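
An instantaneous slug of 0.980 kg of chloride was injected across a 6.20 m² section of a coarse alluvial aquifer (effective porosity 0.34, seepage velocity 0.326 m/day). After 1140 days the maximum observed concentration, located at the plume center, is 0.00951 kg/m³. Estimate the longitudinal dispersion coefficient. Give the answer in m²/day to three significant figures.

0.167 m²/day

At the plume center C_max = M/(n_e·A·√(4πDt)), so D = M²/(4πt·(n_e·A·C_max)²).
n_e·A·C_max = 0.34 × 6.20 × 0.00951 = 0.02005 kg/m.
D = 0.980²/(4π × 1140 × 0.02005²) = 0.167 m²/day.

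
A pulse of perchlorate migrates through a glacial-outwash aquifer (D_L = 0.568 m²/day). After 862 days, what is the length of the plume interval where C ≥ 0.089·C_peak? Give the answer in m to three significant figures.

138 m

The plume is Gaussian with σ = √(2Dt) = √(2 × 0.568 × 862) = 31.29 m.
C/C_peak = exp(−Δx²/(2σ²)) = 0.089 ⇒ Δx = σ·√(−2 ln 0.089) = 31.29 × 2.200 = 68.84 m.
Width = 2Δx = 138 m.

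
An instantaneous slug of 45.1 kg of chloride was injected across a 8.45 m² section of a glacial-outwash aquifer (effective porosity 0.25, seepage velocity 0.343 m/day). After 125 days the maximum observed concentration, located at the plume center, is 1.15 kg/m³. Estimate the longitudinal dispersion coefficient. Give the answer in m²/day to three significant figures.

0.219 m²/day

At the plume center C_max = M/(n_e·A·√(4πDt)), so D = M²/(4πt·(n_e·A·C_max)²).
n_e·A·C_max = 0.25 × 8.45 × 1.15 = 2.429 kg/m.
D = 45.1²/(4π × 125 × 2.429²) = 0.219 m²/day.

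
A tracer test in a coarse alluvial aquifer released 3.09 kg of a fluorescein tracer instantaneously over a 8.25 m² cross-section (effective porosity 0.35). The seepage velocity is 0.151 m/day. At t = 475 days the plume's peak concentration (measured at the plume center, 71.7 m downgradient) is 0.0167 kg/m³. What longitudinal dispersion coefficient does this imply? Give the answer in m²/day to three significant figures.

0.688 m²/day

At the plume center C_max = M/(n_e·A·√(4πDt)), so D = M²/(4πt·(n_e·A·C_max)²).
n_e·A·C_max = 0.35 × 8.25 × 0.0167 = 0.04822 kg/m.
D = 3.09²/(4π × 475 × 0.04822²) = 0.688 m²/day.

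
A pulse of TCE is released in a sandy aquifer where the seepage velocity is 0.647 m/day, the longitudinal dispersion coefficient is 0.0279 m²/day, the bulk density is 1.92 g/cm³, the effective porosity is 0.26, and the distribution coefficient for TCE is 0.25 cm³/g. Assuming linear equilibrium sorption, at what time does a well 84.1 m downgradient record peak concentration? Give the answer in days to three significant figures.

Retardation factor R = 1 + ρ_b·K_d/n = 1 + 1.92 × 0.25/0.26 = 2.846.
Sorption retards both mechanisms: v_R = v/R = 0.2273 m/day, D_R = D/R = 0.009803 m²/day.
Peak time from v_R²t² + 2D_R t − x² = 0: t = (√(D_R² + v_R²x²) − D_R)/v_R².
√(D_R² + v_R²x²) = √(0.009803² + 0.2273² × 84.1²) = 19.12; v_R² = 0.05167.
t = (19.12 − 0.009803)/0.05167 = 370 days.

370 days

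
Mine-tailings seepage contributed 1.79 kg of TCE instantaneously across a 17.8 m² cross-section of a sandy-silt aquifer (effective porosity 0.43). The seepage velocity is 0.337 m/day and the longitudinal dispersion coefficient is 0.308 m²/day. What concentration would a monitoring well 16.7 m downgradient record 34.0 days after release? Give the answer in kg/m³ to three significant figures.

0.0106 kg/m³

For an instantaneous plane source, C(x,t) = M/(n_e·A·√(4πDt)) · exp(−(x−vt)²/(4Dt)), with n_e·A the pore (flow) area.
Plume center vt = 0.337 × 34.0 = 11.458 m, so the well at 16.7 m is 5.242 m downgradient of the peak.
√(4πDt) = 11.47 m, giving peak height M/(n_e·A·√(4πDt)) = 1.79/(0.43 × 17.8 × 11.47) = 0.02039 kg/m³.
(x−vt)²/(4Dt) = (5.242)²/(4 × 0.308 × 34.0) = 0.6560; exp(−0.6560) = 0.5189.
C = 0.02039 × 0.5189 = 0.0106 kg/m³.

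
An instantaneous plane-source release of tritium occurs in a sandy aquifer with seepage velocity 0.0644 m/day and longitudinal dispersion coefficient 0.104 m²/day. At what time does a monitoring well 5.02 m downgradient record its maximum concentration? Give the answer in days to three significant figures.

56.8 days

For the 1D instantaneous-source solution, setting ∂C/∂t = 0 at fixed x gives v²t² + 2Dt − x² = 0, so t = (√(D² + v²x²) − D)/v².
√(D² + v²x²) = √(0.104² + 0.0644² × 5.02²) = 0.3396; v² = 0.00414736.
t = (0.3396 − 0.104)/0.00414736 = 56.8 days (vs. the pure-advection estimate x/v = 78.0 d).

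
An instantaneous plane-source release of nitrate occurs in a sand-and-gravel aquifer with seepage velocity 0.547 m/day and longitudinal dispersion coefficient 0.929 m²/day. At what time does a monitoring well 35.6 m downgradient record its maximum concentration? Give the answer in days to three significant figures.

62.1 days

For the 1D instantaneous-source solution, setting ∂C/∂t = 0 at fixed x gives v²t² + 2Dt − x² = 0, so t = (√(D² + v²x²) − D)/v².
√(D² + v²x²) = √(0.929² + 0.547² × 35.6²) = 19.50; v² = 0.299209.
t = (19.50 − 0.929)/0.299209 = 62.1 days (vs. the pure-advection estimate x/v = 65.1 d).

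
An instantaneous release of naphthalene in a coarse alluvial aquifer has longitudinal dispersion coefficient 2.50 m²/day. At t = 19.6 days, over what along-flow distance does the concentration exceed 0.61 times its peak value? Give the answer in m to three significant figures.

The plume is Gaussian with σ = √(2Dt) = √(2 × 2.50 × 19.6) = 9.899 m.
C/C_peak = exp(−Δx²/(2σ²)) = 0.61 ⇒ Δx = σ·√(−2 ln 0.61) = 9.899 × 0.9943 = 9.843 m.
Width = 2Δx = 19.7 m.

19.7 m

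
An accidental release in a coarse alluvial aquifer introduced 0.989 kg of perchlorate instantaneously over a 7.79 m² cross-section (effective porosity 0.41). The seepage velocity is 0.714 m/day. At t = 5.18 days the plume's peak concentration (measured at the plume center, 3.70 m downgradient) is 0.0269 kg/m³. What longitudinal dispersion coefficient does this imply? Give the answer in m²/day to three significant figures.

2.04 m²/day

At the plume center C_max = M/(n_e·A·√(4πDt)), so D = M²/(4πt·(n_e·A·C_max)²).
n_e·A·C_max = 0.41 × 7.79 × 0.0269 = 0.08592 kg/m.
D = 0.989²/(4π × 5.18 × 0.08592²) = 2.04 m²/day.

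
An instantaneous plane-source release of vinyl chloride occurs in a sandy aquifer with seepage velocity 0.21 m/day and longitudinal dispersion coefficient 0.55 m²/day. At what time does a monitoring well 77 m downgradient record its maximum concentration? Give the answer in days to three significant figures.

For the 1D instantaneous-source solution, setting ∂C/∂t = 0 at fixed x gives v²t² + 2Dt − x² = 0, so t = (√(D² + v²x²) − D)/v².
√(D² + v²x²) = √(0.55² + 0.21² × 77²) = 16.18; v² = 0.0441.
t = (16.18 − 0.55)/0.0441 = 354 days (vs. the pure-advection estimate x/v = 367 d).

354 days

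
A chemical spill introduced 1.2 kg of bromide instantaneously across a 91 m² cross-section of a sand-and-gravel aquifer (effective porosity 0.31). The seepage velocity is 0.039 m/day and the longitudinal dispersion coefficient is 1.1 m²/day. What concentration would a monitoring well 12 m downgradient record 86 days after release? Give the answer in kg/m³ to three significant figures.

0.00101 kg/m³

For an instantaneous plane source, C(x,t) = M/(n_e·A·√(4πDt)) · exp(−(x−vt)²/(4Dt)), with n_e·A the pore (flow) area.
Plume center vt = 0.039 × 86 = 3.354 m, so the well at 12 m is 8.646 m downgradient of the peak.
√(4πDt) = 34.48 m, giving peak height M/(n_e·A·√(4πDt)) = 1.2/(0.31 × 91 × 34.48) = 0.001234 kg/m³.
(x−vt)²/(4Dt) = (8.646)²/(4 × 1.1 × 86) = 0.1976; exp(−0.1976) = 0.8207.
C = 0.001234 × 0.8207 = 0.00101 kg/m³.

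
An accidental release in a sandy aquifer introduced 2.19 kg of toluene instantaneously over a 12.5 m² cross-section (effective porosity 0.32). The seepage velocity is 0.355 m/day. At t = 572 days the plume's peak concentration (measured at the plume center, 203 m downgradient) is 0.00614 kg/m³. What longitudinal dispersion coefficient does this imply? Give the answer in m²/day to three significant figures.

1.11 m²/day

At the plume center C_max = M/(n_e·A·√(4πDt)), so D = M²/(4πt·(n_e·A·C_max)²).
n_e·A·C_max = 0.32 × 12.5 × 0.00614 = 0.02456 kg/m.
D = 2.19²/(4π × 572 × 0.02456²) = 1.11 m²/day.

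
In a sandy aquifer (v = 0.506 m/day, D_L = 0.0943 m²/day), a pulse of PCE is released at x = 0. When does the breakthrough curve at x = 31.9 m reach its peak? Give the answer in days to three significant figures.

For the 1D instantaneous-source solution, setting ∂C/∂t = 0 at fixed x gives v²t² + 2Dt − x² = 0, so t = (√(D² + v²x²) − D)/v².
√(D² + v²x²) = √(0.0943² + 0.506² × 31.9²) = 16.14; v² = 0.256036.
t = (16.14 − 0.0943)/0.256036 = 62.7 days (vs. the pure-advection estimate x/v = 63.0 d).

62.7 days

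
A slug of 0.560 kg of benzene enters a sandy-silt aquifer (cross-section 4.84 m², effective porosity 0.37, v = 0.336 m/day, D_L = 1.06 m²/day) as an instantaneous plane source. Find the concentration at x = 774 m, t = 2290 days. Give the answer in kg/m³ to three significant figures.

For an instantaneous plane source, C(x,t) = M/(n_e·A·√(4πDt)) · exp(−(x−vt)²/(4Dt)), with n_e·A the pore (flow) area.
Plume center vt = 0.336 × 2290 = 769.44 m, so the well at 774 m is 4.56 m downgradient of the peak.
√(4πDt) = 174.7 m, giving peak height M/(n_e·A·√(4πDt)) = 0.560/(0.37 × 4.84 × 174.7) = 0.001790 kg/m³.
(x−vt)²/(4Dt) = (4.56)²/(4 × 1.06 × 2290) = 0.002142; exp(−0.002142) = 0.9979.
C = 0.001790 × 0.9979 = 0.00179 kg/m³.

0.00179 kg/m³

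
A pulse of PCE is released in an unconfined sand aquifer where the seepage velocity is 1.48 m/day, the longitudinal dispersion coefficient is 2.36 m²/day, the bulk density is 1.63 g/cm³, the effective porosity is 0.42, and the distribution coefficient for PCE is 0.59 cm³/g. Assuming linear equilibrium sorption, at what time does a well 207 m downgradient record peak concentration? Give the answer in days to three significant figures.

Retardation factor R = 1 + ρ_b·K_d/n = 1 + 1.63 × 0.59/0.42 = 3.290.
Sorption retards both mechanisms: v_R = v/R = 0.4498 m/day, D_R = D/R = 0.7173 m²/day.
Peak time from v_R²t² + 2D_R t − x² = 0: t = (√(D_R² + v_R²x²) − D_R)/v_R².
√(D_R² + v_R²x²) = √(0.7173² + 0.4498² × 207²) = 93.11; v_R² = 0.2023.
t = (93.11 − 0.7173)/0.2023 = 457 days.

457 days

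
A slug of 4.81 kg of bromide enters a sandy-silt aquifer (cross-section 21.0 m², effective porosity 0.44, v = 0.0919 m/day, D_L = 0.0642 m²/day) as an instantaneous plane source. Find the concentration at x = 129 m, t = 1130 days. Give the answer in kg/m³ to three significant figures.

0.00195 kg/m³

For an instantaneous plane source, C(x,t) = M/(n_e·A·√(4πDt)) · exp(−(x−vt)²/(4Dt)), with n_e·A the pore (flow) area.
Plume center vt = 0.0919 × 1130 = 103.847 m, so the well at 129 m is 25.153 m downgradient of the peak.
√(4πDt) = 30.19 m, giving peak height M/(n_e·A·√(4πDt)) = 4.81/(0.44 × 21.0 × 30.19) = 0.01724 kg/m³.
(x−vt)²/(4Dt) = (25.153)²/(4 × 0.0642 × 1130) = 2.180; exp(−2.180) = 0.1130.
C = 0.01724 × 0.1130 = 0.00195 kg/m³.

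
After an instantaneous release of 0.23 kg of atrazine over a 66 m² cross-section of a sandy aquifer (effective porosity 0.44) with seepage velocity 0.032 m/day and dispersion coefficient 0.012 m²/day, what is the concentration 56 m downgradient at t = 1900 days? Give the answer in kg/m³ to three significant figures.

For an instantaneous plane source, C(x,t) = M/(n_e·A·√(4πDt)) · exp(−(x−vt)²/(4Dt)), with n_e·A the pore (flow) area.
Plume center vt = 0.032 × 1900 = 60.8 m, so the well at 56 m is 4.8 m upgradient of the peak.
√(4πDt) = 16.93 m, giving peak height M/(n_e·A·√(4πDt)) = 0.23/(0.44 × 66 × 16.93) = 0.0004678 kg/m³.
(x−vt)²/(4Dt) = (-4.8)²/(4 × 0.012 × 1900) = 0.2526; exp(−0.2526) = 0.7768.
C = 0.0004678 × 0.7768 = 0.000363 kg/m³.

0.000363 kg/m³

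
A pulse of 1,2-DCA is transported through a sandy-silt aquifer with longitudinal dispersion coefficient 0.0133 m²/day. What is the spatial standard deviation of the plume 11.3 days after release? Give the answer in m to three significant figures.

0.548 m

Dispersive spreading gives a Gaussian with σ² = 2Dt; advection only shifts the center.
σ = √(2 × 0.0133 × 11.3) = 0.548 m.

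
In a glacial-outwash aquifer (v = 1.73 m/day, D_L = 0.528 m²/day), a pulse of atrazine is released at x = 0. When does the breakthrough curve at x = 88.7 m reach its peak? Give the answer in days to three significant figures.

For the 1D instantaneous-source solution, setting ∂C/∂t = 0 at fixed x gives v²t² + 2Dt − x² = 0, so t = (√(D² + v²x²) − D)/v².
√(D² + v²x²) = √(0.528² + 1.73² × 88.7²) = 153.5; v² = 2.9929.
t = (153.5 − 0.528)/2.9929 = 51.1 days (vs. the pure-advection estimate x/v = 51.3 d).

51.1 days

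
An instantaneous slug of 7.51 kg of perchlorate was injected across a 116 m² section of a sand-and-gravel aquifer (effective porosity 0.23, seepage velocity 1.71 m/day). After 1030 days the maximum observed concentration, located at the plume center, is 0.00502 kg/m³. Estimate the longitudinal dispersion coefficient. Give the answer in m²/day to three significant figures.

0.243 m²/day

At the plume center C_max = M/(n_e·A·√(4πDt)), so D = M²/(4πt·(n_e·A·C_max)²).
n_e·A·C_max = 0.23 × 116 × 0.00502 = 0.1339 kg/m.
D = 7.51²/(4π × 1030 × 0.1339²) = 0.243 m²/day.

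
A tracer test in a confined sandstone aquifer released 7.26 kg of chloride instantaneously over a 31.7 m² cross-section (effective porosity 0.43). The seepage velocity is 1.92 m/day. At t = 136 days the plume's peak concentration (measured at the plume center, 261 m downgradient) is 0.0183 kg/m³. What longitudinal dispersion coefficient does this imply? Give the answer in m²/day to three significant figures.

0.496 m²/day

At the plume center C_max = M/(n_e·A·√(4πDt)), so D = M²/(4πt·(n_e·A·C_max)²).
n_e·A·C_max = 0.43 × 31.7 × 0.0183 = 0.2494 kg/m.
D = 7.26²/(4π × 136 × 0.2494²) = 0.496 m²/day.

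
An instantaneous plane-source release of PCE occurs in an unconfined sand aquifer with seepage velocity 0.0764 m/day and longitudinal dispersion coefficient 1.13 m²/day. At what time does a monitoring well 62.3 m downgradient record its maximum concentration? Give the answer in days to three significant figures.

645 days

For the 1D instantaneous-source solution, setting ∂C/∂t = 0 at fixed x gives v²t² + 2Dt − x² = 0, so t = (√(D² + v²x²) − D)/v².
√(D² + v²x²) = √(1.13² + 0.0764² × 62.3²) = 4.892; v² = 0.00583696.
t = (4.892 − 1.13)/0.00583696 = 645 days (vs. the pure-advection estimate x/v = 815 d).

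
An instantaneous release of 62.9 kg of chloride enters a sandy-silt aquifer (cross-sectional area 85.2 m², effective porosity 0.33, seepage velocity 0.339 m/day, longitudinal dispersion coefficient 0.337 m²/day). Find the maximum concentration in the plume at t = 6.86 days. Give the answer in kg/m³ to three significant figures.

0.415 kg/m³

The peak of an instantaneous 1D plume sits at x = vt; there the Gaussian factor is 1 and C_max = M/(n_e·A·√(4πDt)), where n_e·A is the pore area the mass is dissolved in.
√(4πDt) = √(4π × 0.337 × 6.86) = 5.390 m, so C_max = 62.9/(0.33 × 85.2 × 5.390) = 0.415 kg/m³.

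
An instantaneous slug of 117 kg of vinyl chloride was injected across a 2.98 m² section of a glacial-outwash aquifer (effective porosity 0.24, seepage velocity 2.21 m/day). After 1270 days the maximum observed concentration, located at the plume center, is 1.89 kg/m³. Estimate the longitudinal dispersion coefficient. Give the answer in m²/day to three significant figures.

At the plume center C_max = M/(n_e·A·√(4πDt)), so D = M²/(4πt·(n_e·A·C_max)²).
n_e·A·C_max = 0.24 × 2.98 × 1.89 = 1.352 kg/m.
D = 117²/(4π × 1270 × 1.352²) = 0.469 m²/day.

0.469 m²/day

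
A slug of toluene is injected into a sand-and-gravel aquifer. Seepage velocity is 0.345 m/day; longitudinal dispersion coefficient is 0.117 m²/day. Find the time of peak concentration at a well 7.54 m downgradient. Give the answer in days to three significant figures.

For the 1D instantaneous-source solution, setting ∂C/∂t = 0 at fixed x gives v²t² + 2Dt − x² = 0, so t = (√(D² + v²x²) − D)/v².
√(D² + v²x²) = √(0.117² + 0.345² × 7.54²) = 2.604; v² = 0.119025.
t = (2.604 − 0.117)/0.119025 = 20.9 days (vs. the pure-advection estimate x/v = 21.9 d).

20.9 days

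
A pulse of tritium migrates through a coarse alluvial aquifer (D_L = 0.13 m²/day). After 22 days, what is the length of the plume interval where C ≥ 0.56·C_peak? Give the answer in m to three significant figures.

The plume is Gaussian with σ = √(2Dt) = √(2 × 0.13 × 22) = 2.392 m.
C/C_peak = exp(−Δx²/(2σ²)) = 0.56 ⇒ Δx = σ·√(−2 ln 0.56) = 2.392 × 1.077 = 2.576 m.
Width = 2Δx = 5.15 m.

5.15 m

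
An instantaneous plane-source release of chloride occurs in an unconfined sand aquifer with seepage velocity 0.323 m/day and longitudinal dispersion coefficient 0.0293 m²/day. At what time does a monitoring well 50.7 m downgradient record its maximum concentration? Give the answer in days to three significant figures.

157 days

For the 1D instantaneous-source solution, setting ∂C/∂t = 0 at fixed x gives v²t² + 2Dt − x² = 0, so t = (√(D² + v²x²) − D)/v².
√(D² + v²x²) = √(0.0293² + 0.323² × 50.7²) = 16.38; v² = 0.104329.
t = (16.38 − 0.0293)/0.104329 = 157 days (vs. the pure-advection estimate x/v = 157 d).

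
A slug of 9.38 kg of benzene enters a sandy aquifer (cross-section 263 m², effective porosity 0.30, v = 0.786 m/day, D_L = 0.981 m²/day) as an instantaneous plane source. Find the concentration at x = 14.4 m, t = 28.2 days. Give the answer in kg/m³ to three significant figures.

For an instantaneous plane source, C(x,t) = M/(n_e·A·√(4πDt)) · exp(−(x−vt)²/(4Dt)), with n_e·A the pore (flow) area.
Plume center vt = 0.786 × 28.2 = 22.1652 m, so the well at 14.4 m is 7.7652 m upgradient of the peak.
√(4πDt) = 18.65 m, giving peak height M/(n_e·A·√(4πDt)) = 9.38/(0.30 × 263 × 18.65) = 0.006375 kg/m³.
(x−vt)²/(4Dt) = (-7.7652)²/(4 × 0.981 × 28.2) = 0.5449; exp(−0.5449) = 0.5799.
C = 0.006375 × 0.5799 = 0.00370 kg/m³.

0.00370 kg/m³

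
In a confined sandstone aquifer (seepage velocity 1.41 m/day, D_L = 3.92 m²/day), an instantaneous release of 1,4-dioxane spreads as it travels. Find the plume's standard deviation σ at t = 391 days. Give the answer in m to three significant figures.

55.4 m

Dispersive spreading gives a Gaussian with σ² = 2Dt; advection only shifts the center.
σ = √(2 × 3.92 × 391) = 55.4 m.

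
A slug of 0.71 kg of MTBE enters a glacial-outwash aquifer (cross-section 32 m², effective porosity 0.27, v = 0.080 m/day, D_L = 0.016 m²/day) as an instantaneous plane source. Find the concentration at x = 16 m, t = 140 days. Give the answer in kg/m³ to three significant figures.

0.00118 kg/m³

For an instantaneous plane source, C(x,t) = M/(n_e·A·√(4πDt)) · exp(−(x−vt)²/(4Dt)), with n_e·A the pore (flow) area.
Plume center vt = 0.080 × 140 = 11.2 m, so the well at 16 m is 4.8 m downgradient of the peak.
√(4πDt) = 5.306 m, giving peak height M/(n_e·A·√(4πDt)) = 0.71/(0.27 × 32 × 5.306) = 0.01549 kg/m³.
(x−vt)²/(4Dt) = (4.8)²/(4 × 0.016 × 140) = 2.571; exp(−2.571) = 0.07646.
C = 0.01549 × 0.07646 = 0.00118 kg/m³.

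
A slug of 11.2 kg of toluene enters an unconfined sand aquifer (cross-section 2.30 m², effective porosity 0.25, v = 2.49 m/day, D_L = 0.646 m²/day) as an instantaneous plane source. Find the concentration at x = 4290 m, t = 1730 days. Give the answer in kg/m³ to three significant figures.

For an instantaneous plane source, C(x,t) = M/(n_e·A·√(4πDt)) · exp(−(x−vt)²/(4Dt)), with n_e·A the pore (flow) area.
Plume center vt = 2.49 × 1730 = 4307.7 m, so the well at 4290 m is 17.7 m upgradient of the peak.
√(4πDt) = 118.5 m, giving peak height M/(n_e·A·√(4πDt)) = 11.2/(0.25 × 2.30 × 118.5) = 0.1644 kg/m³.
(x−vt)²/(4Dt) = (-17.7)²/(4 × 0.646 × 1730) = 0.07008; exp(−0.07008) = 0.9323.
C = 0.1644 × 0.9323 = 0.153 kg/m³.

0.153 kg/m³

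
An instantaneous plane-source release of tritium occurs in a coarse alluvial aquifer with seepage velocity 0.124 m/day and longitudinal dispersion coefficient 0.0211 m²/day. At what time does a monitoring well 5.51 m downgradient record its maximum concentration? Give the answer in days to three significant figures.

43.1 days

For the 1D instantaneous-source solution, setting ∂C/∂t = 0 at fixed x gives v²t² + 2Dt − x² = 0, so t = (√(D² + v²x²) − D)/v².
√(D² + v²x²) = √(0.0211² + 0.124² × 5.51²) = 0.6836; v² = 0.015376.
t = (0.6836 − 0.0211)/0.015376 = 43.1 days (vs. the pure-advection estimate x/v = 44.4 d).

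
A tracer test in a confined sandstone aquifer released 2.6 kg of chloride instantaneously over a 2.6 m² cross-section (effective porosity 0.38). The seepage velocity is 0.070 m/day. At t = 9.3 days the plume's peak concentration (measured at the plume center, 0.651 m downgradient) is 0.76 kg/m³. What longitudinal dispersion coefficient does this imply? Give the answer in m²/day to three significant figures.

0.103 m²/day

At the plume center C_max = M/(n_e·A·√(4πDt)), so D = M²/(4πt·(n_e·A·C_max)²).
n_e·A·C_max = 0.38 × 2.6 × 0.76 = 0.7509 kg/m.
D = 2.6²/(4π × 9.3 × 0.7509²) = 0.103 m²/day.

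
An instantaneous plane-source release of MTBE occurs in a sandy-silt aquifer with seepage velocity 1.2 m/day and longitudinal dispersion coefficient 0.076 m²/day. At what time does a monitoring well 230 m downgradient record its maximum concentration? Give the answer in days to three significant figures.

192 days

For the 1D instantaneous-source solution, setting ∂C/∂t = 0 at fixed x gives v²t² + 2Dt − x² = 0, so t = (√(D² + v²x²) − D)/v².
√(D² + v²x²) = √(0.076² + 1.2² × 230²) = 276.0; v² = 1.44.
t = (276.0 − 0.076)/1.44 = 192 days (vs. the pure-advection estimate x/v = 192 d).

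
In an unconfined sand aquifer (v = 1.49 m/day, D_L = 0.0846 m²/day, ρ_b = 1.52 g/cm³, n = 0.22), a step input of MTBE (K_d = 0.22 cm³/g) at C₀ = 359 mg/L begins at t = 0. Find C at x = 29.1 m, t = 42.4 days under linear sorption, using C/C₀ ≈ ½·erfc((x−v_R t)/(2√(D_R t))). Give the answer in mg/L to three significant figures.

3.04 mg/L

Retardation factor R = 1 + ρ_b·K_d/n = 1 + 1.52 × 0.22/0.22 = 2.520.
Sorption retards both mechanisms: v_R = v/R = 0.5913 m/day, D_R = D/R = 0.03357 m²/day.
v_R·t = 0.5913 × 42.4 = 25.07112 m; 2√(D_R t) = 2.386 m; argument = (29.1 − 25.07112)/2.386 = 1.689.
C = C₀ × ½·erfc(1.689) = 359 × 0.008456 = 3.04 mg/L.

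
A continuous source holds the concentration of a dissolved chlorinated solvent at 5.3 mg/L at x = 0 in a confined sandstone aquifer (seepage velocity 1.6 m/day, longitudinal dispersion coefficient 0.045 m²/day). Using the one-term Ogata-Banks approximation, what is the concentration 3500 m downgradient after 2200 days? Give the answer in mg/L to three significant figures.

For a continuous step input, C/C₀ ≈ ½·erfc((x−vt)/(2√(Dt))).
vt = 1.6 × 2200 = 3520 m and 2√(Dt) = 2√(0.045 × 2200) = 19.90 m.
Argument (x−vt)/(2√(Dt)) = (3500 − 3520)/19.90 = -1.005; ½·erfc(-1.005) = 0.9224.
C = 5.3 × 0.9224 = 4.89 mg/L.

4.89 mg/L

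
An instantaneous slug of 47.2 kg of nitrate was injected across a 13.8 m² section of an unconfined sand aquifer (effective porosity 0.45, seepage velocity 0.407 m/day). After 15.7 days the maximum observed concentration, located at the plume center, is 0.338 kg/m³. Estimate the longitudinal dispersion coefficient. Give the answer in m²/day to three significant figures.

At the plume center C_max = M/(n_e·A·√(4πDt)), so D = M²/(4πt·(n_e·A·C_max)²).
n_e·A·C_max = 0.45 × 13.8 × 0.338 = 2.099 kg/m.
D = 47.2²/(4π × 15.7 × 2.099²) = 2.56 m²/day.

2.56 m²/day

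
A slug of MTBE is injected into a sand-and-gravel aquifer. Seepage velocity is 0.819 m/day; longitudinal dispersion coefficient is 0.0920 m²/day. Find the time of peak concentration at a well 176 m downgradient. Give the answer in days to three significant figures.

For the 1D instantaneous-source solution, setting ∂C/∂t = 0 at fixed x gives v²t² + 2Dt − x² = 0, so t = (√(D² + v²x²) − D)/v².
√(D² + v²x²) = √(0.0920² + 0.819² × 176²) = 144.1; v² = 0.670761.
t = (144.1 − 0.0920)/0.670761 = 215 days (vs. the pure-advection estimate x/v = 215 d).

215 days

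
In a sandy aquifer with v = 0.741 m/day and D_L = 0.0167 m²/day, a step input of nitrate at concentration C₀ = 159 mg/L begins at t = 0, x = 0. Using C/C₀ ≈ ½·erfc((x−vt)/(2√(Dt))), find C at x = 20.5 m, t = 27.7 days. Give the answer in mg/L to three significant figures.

For a continuous step input, C/C₀ ≈ ½·erfc((x−vt)/(2√(Dt))).
vt = 0.741 × 27.7 = 20.5257 m and 2√(Dt) = 2√(0.0167 × 27.7) = 1.360 m.
Argument (x−vt)/(2√(Dt)) = (20.5 − 20.5257)/1.360 = -0.01890; ½·erfc(-0.01890) = 0.5107.
C = 159 × 0.5107 = 81.2 mg/L.

81.2 mg/L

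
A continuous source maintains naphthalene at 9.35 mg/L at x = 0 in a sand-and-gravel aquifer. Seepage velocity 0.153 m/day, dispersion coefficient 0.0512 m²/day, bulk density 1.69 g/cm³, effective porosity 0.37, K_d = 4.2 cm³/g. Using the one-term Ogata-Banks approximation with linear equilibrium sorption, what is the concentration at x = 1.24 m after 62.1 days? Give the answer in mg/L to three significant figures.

Retardation factor R = 1 + ρ_b·K_d/n = 1 + 1.69 × 4.2/0.37 = 20.18.
Sorption retards both mechanisms: v_R = v/R = 0.007582 m/day, D_R = D/R = 0.002537 m²/day.
v_R·t = 0.007582 × 62.1 = 0.4708422 m; 2√(D_R t) = 0.7938 m; argument = (1.24 − 0.4708422)/0.7938 = 0.9690.
C = C₀ × ½·erfc(0.9690) = 9.35 × 0.08529 = 0.797 mg/L.

0.797 mg/L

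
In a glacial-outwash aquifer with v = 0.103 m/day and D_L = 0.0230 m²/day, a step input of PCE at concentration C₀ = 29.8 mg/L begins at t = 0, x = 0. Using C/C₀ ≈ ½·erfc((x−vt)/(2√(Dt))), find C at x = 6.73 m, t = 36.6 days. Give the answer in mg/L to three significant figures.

For a continuous step input, C/C₀ ≈ ½·erfc((x−vt)/(2√(Dt))).
vt = 0.103 × 36.6 = 3.7698 m and 2√(Dt) = 2√(0.0230 × 36.6) = 1.835 m.
Argument (x−vt)/(2√(Dt)) = (6.73 − 3.7698)/1.835 = 1.613; ½·erfc(1.613) = 0.01127.
C = 29.8 × 0.01127 = 0.336 mg/L.

0.336 mg/L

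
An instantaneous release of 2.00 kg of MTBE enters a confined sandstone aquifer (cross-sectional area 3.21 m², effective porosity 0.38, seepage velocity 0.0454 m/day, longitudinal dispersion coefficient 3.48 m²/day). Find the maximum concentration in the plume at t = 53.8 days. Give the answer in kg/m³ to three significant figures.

0.0338 kg/m³

The peak of an instantaneous 1D plume sits at x = vt; there the Gaussian factor is 1 and C_max = M/(n_e·A·√(4πDt)), where n_e·A is the pore area the mass is dissolved in.
√(4πDt) = √(4π × 3.48 × 53.8) = 48.50 m, so C_max = 2.00/(0.38 × 3.21 × 48.50) = 0.0338 kg/m³.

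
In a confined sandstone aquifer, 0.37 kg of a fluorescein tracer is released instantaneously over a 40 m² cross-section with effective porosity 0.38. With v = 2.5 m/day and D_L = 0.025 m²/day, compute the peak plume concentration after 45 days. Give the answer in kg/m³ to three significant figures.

The peak of an instantaneous 1D plume sits at x = vt; there the Gaussian factor is 1 and C_max = M/(n_e·A·√(4πDt)), where n_e·A is the pore area the mass is dissolved in.
√(4πDt) = √(4π × 0.025 × 45) = 3.760 m, so C_max = 0.37/(0.38 × 40 × 3.760) = 0.00647 kg/m³.

0.00647 kg/m³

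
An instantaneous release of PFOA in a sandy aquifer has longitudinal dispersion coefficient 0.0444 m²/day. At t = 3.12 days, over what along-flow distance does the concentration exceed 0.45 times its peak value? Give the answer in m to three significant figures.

The plume is Gaussian with σ = √(2Dt) = √(2 × 0.0444 × 3.12) = 0.5264 m.
C/C_peak = exp(−Δx²/(2σ²)) = 0.45 ⇒ Δx = σ·√(−2 ln 0.45) = 0.5264 × 1.264 = 0.6654 m.
Width = 2Δx = 1.33 m.

1.33 m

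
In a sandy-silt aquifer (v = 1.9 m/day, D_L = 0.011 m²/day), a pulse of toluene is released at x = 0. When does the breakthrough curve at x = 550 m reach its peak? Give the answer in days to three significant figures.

289 days

For the 1D instantaneous-source solution, setting ∂C/∂t = 0 at fixed x gives v²t² + 2Dt − x² = 0, so t = (√(D² + v²x²) − D)/v².
√(D² + v²x²) = √(0.011² + 1.9² × 550²) = 1045; v² = 3.61.
t = (1045 − 0.011)/3.61 = 289 days (vs. the pure-advection estimate x/v = 289 d).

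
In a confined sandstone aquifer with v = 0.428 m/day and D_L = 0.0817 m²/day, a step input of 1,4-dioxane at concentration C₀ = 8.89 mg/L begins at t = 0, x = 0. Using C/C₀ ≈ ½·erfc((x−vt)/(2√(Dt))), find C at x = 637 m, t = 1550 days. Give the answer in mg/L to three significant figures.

For a continuous step input, C/C₀ ≈ ½·erfc((x−vt)/(2√(Dt))).
vt = 0.428 × 1550 = 663.4 m and 2√(Dt) = 2√(0.0817 × 1550) = 22.51 m.
Argument (x−vt)/(2√(Dt)) = (637 − 663.4)/22.51 = -1.173; ½·erfc(-1.173) = 0.9514.
C = 8.89 × 0.9514 = 8.46 mg/L.

8.46 mg/L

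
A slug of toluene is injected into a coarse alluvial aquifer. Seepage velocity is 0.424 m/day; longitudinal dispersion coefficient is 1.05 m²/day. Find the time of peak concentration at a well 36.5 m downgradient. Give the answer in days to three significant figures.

80.4 days

For the 1D instantaneous-source solution, setting ∂C/∂t = 0 at fixed x gives v²t² + 2Dt − x² = 0, so t = (√(D² + v²x²) − D)/v².
√(D² + v²x²) = √(1.05² + 0.424² × 36.5²) = 15.51; v² = 0.179776.
t = (15.51 − 1.05)/0.179776 = 80.4 days (vs. the pure-advection estimate x/v = 86.1 d).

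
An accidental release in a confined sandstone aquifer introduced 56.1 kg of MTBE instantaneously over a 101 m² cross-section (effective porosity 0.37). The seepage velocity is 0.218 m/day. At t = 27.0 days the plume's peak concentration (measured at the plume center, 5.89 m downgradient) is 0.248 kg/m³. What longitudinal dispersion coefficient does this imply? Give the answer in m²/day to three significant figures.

0.108 m²/day

At the plume center C_max = M/(n_e·A·√(4πDt)), so D = M²/(4πt·(n_e·A·C_max)²).
n_e·A·C_max = 0.37 × 101 × 0.248 = 9.268 kg/m.
D = 56.1²/(4π × 27.0 × 9.268²) = 0.108 m²/day.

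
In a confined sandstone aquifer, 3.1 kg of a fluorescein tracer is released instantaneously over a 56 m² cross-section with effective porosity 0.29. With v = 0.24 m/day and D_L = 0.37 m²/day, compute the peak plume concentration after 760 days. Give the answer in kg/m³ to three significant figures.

0.00321 kg/m³

The peak of an instantaneous 1D plume sits at x = vt; there the Gaussian factor is 1 and C_max = M/(n_e·A·√(4πDt)), where n_e·A is the pore area the mass is dissolved in.
√(4πDt) = √(4π × 0.37 × 760) = 59.44 m, so C_max = 3.1/(0.29 × 56 × 59.44) = 0.00321 kg/m³.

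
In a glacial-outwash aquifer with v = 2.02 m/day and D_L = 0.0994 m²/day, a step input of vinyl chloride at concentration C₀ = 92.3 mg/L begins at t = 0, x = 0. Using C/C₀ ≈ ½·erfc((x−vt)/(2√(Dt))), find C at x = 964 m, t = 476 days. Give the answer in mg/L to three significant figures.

36.9 mg/L

For a continuous step input, C/C₀ ≈ ½·erfc((x−vt)/(2√(Dt))).
vt = 2.02 × 476 = 961.52 m and 2√(Dt) = 2√(0.0994 × 476) = 13.76 m.
Argument (x−vt)/(2√(Dt)) = (964 − 961.52)/13.76 = 0.1802; ½·erfc(0.1802) = 0.3994.
C = 92.3 × 0.3994 = 36.9 mg/L.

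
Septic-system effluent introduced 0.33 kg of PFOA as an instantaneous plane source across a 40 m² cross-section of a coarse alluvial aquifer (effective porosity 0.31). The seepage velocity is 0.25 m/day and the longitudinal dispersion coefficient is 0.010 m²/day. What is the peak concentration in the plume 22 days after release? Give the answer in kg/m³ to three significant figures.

The peak of an instantaneous 1D plume sits at x = vt; there the Gaussian factor is 1 and C_max = M/(n_e·A·√(4πDt)), where n_e·A is the pore area the mass is dissolved in.
√(4πDt) = √(4π × 0.010 × 22) = 1.663 m, so C_max = 0.33/(0.31 × 40 × 1.663) = 0.0160 kg/m³.

0.0160 kg/m³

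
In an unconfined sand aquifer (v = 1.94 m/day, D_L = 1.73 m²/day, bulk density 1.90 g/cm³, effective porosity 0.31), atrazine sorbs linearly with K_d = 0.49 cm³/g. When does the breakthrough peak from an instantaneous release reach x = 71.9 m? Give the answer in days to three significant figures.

Retardation factor R = 1 + ρ_b·K_d/n = 1 + 1.90 × 0.49/0.31 = 4.003.
Sorption retards both mechanisms: v_R = v/R = 0.4846 m/day, D_R = D/R = 0.4322 m²/day.
Peak time from v_R²t² + 2D_R t − x² = 0: t = (√(D_R² + v_R²x²) − D_R)/v_R².
√(D_R² + v_R²x²) = √(0.4322² + 0.4846² × 71.9²) = 34.85; v_R² = 0.2348.
t = (34.85 − 0.4322)/0.2348 = 147 days.

147 days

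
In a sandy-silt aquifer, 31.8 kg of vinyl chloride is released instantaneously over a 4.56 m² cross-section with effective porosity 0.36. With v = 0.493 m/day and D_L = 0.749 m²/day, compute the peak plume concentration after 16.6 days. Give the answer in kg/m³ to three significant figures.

The peak of an instantaneous 1D plume sits at x = vt; there the Gaussian factor is 1 and C_max = M/(n_e·A·√(4πDt)), where n_e·A is the pore area the mass is dissolved in.
√(4πDt) = √(4π × 0.749 × 16.6) = 12.50 m, so C_max = 31.8/(0.36 × 4.56 × 12.50) = 1.55 kg/m³.

1.55 kg/m³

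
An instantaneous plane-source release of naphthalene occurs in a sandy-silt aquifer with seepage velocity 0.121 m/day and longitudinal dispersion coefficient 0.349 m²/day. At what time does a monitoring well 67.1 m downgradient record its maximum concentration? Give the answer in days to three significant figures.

531 days

For the 1D instantaneous-source solution, setting ∂C/∂t = 0 at fixed x gives v²t² + 2Dt − x² = 0, so t = (√(D² + v²x²) − D)/v².
√(D² + v²x²) = √(0.349² + 0.121² × 67.1²) = 8.127; v² = 0.014641.
t = (8.127 − 0.349)/0.014641 = 531 days (vs. the pure-advection estimate x/v = 555 d).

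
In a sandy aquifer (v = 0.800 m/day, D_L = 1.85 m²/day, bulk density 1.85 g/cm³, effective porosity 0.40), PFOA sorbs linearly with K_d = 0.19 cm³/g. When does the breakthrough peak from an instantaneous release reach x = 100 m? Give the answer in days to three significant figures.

Retardation factor R = 1 + ρ_b·K_d/n = 1 + 1.85 × 0.19/0.40 = 1.879.
Sorption retards both mechanisms: v_R = v/R = 0.4258 m/day, D_R = D/R = 0.9846 m²/day.
Peak time from v_R²t² + 2D_R t − x² = 0: t = (√(D_R² + v_R²x²) − D_R)/v_R².
√(D_R² + v_R²x²) = √(0.9846² + 0.4258² × 100²) = 42.59; v_R² = 0.1813.
t = (42.59 − 0.9846)/0.1813 = 229 days.

229 days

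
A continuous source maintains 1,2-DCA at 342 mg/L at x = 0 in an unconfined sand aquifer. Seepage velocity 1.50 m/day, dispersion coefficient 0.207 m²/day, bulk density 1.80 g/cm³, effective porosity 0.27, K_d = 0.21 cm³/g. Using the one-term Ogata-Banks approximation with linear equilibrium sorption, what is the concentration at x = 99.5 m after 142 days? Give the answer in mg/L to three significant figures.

5.10 mg/L

Retardation factor R = 1 + ρ_b·K_d/n = 1 + 1.80 × 0.21/0.27 = 2.400.
Sorption retards both mechanisms: v_R = v/R = 0.6250 m/day, D_R = D/R = 0.08625 m²/day.
v_R·t = 0.6250 × 142 = 88.75 m; 2√(D_R t) = 6.999 m; argument = (99.5 − 88.75)/6.999 = 1.536.
C = C₀ × ½·erfc(1.536) = 342 × 0.01492 = 5.10 mg/L.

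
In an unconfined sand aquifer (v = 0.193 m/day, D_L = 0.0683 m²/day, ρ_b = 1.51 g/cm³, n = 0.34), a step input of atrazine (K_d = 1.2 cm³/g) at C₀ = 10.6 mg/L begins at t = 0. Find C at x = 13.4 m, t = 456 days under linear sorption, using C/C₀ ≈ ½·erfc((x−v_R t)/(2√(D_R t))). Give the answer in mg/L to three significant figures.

Retardation factor R = 1 + ρ_b·K_d/n = 1 + 1.51 × 1.2/0.34 = 6.329.
Sorption retards both mechanisms: v_R = v/R = 0.03049 m/day, D_R = D/R = 0.01079 m²/day.
v_R·t = 0.03049 × 456 = 13.90344 m; 2√(D_R t) = 4.436 m; argument = (13.4 − 13.90344)/4.436 = -0.1135.
C = C₀ × ½·erfc(-0.1135) = 10.6 × 0.5638 = 5.98 mg/L.

5.98 mg/L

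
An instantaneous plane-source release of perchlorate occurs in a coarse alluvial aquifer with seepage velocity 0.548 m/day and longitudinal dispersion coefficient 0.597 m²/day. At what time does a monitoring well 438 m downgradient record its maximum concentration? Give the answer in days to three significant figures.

For the 1D instantaneous-source solution, setting ∂C/∂t = 0 at fixed x gives v²t² + 2Dt − x² = 0, so t = (√(D² + v²x²) − D)/v².
√(D² + v²x²) = √(0.597² + 0.548² × 438²) = 240.0; v² = 0.300304.
t = (240.0 − 0.597)/0.300304 = 797 days (vs. the pure-advection estimate x/v = 799 d).

797 days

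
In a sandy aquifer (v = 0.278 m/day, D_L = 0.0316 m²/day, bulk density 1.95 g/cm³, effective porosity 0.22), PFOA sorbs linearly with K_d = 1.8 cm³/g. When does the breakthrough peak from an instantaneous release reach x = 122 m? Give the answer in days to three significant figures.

Retardation factor R = 1 + ρ_b·K_d/n = 1 + 1.95 × 1.8/0.22 = 16.95.
Sorption retards both mechanisms: v_R = v/R = 0.01640 m/day, D_R = D/R = 0.001864 m²/day.
Peak time from v_R²t² + 2D_R t − x² = 0: t = (√(D_R² + v_R²x²) − D_R)/v_R².
√(D_R² + v_R²x²) = √(0.001864² + 0.01640² × 122²) = 2.001; v_R² = 0.0002690.
t = (2.001 − 0.001864)/0.0002690 = 7430 days.

7430 days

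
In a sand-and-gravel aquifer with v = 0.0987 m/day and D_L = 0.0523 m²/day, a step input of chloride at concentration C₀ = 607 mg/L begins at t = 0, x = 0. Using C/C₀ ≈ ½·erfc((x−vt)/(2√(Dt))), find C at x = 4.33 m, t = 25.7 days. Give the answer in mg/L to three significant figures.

83.2 mg/L

For a continuous step input, C/C₀ ≈ ½·erfc((x−vt)/(2√(Dt))).
vt = 0.0987 × 25.7 = 2.53659 m and 2√(Dt) = 2√(0.0523 × 25.7) = 2.319 m.
Argument (x−vt)/(2√(Dt)) = (4.33 − 2.53659)/2.319 = 0.7734; ½·erfc(0.7734) = 0.1370.
C = 607 × 0.1370 = 83.2 mg/L.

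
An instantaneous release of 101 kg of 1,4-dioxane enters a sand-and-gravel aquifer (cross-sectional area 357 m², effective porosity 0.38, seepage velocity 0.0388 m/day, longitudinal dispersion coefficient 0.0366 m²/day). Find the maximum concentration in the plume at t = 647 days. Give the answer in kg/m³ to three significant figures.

0.0432 kg/m³

The peak of an instantaneous 1D plume sits at x = vt; there the Gaussian factor is 1 and C_max = M/(n_e·A·√(4πDt)), where n_e·A is the pore area the mass is dissolved in.
√(4πDt) = √(4π × 0.0366 × 647) = 17.25 m, so C_max = 101/(0.38 × 357 × 17.25) = 0.0432 kg/m³.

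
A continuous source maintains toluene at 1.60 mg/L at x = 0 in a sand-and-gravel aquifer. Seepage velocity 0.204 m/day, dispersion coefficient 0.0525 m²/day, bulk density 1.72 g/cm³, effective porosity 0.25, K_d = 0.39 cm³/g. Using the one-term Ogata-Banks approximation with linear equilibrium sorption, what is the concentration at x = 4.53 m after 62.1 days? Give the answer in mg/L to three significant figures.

Retardation factor R = 1 + ρ_b·K_d/n = 1 + 1.72 × 0.39/0.25 = 3.683.
Sorption retards both mechanisms: v_R = v/R = 0.05539 m/day, D_R = D/R = 0.01425 m²/day.
v_R·t = 0.05539 × 62.1 = 3.439719 m; 2√(D_R t) = 1.881 m; argument = (4.53 − 3.439719)/1.881 = 0.5796.
C = C₀ × ½·erfc(0.5796) = 1.60 × 0.2062 = 0.330 mg/L.

0.330 mg/L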